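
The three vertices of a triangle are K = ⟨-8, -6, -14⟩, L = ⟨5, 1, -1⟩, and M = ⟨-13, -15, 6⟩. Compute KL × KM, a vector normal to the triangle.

(257, -325, -82)

KL = (13, 7, 13)
KM = (-5, -9, 20)
i: 7·20 - 13·(-9) = 140 - (-117) = 257
j: 13·(-5) - 13·20 = -65 - 260 = -325
k: 13·(-9) - 7·(-5) = -117 - (-35) = -82
KL × KM = (257, -325, -82)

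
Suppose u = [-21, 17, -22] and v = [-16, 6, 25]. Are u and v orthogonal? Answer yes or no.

u · v = (-21)·(-16) + 17·6 + (-22)·25 = 336 + 102 - 550 = -112
Nonzero, so the vectors are not orthogonal.

no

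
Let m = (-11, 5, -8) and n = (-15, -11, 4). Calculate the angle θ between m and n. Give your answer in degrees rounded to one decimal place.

m · n = (-11)·(-15) + 5·(-11) + (-8)·4 = 165 - 55 - 32 = 78
|m|² = 121 + 25 + 64 = 210,  |m| = √210 ≈ 14.491377
|n|² = 225 + 121 + 16 = 362,  |n| = √362 ≈ 19.026298
cos θ = 78 / (14.491377 · 19.026298) ≈ 0.28290
θ = arccos(0.28290) ≈ 73.6°

73.6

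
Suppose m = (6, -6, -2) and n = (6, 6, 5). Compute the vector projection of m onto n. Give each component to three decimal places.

(-0.619, -0.619, -0.515)

m · n = 6·6 + (-6)·6 + (-2)·5 = 36 - 36 - 10 = -10
|n|² = 36 + 36 + 25 = 97
proj_n m = (-10/97) · (6, 6, 5) ≈ (-0.619, -0.619, -0.515)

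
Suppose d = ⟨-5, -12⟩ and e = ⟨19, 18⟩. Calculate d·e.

d · e = (-5)·19 + (-12)·18 = -95 - 216 = -311

-311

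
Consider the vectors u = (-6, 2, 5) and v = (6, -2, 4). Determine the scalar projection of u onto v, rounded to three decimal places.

-2.673

u · v = (-6)·6 + 2·(-2) + 5·4 = -36 - 4 + 20 = -20
|v| = √(36 + 4 + 16) = √56 ≈ 7.4833
comp_v u = -20 / √56 ≈ -2.673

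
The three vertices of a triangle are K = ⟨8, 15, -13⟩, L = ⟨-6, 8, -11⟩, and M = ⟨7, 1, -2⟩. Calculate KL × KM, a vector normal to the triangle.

KL = (-14, -7, 2)
KM = (-1, -14, 11)
i: (-7)·11 - 2·(-14) = -77 - (-28) = -49
j: 2·(-1) - (-14)·11 = -2 - (-154) = 152
k: (-14)·(-14) - (-7)·(-1) = 196 - 7 = 189
KL × KM = (-49, 152, 189)

(-49, 152, 189)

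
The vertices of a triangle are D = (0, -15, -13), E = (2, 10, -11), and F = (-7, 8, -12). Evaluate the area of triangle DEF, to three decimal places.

DE = (2, 25, 2),  DF = (-7, 23, 1)
i: 25·1 - 2·23 = 25 - 46 = -21
j: 2·(-7) - 2·1 = -14 - 2 = -16
k: 2·23 - 25·(-7) = 46 - (-175) = 221
DE × DF = (-21, -16, 221)
|DE × DF| = √49538 ≈ 222.5713
area = ½ · 222.5713 ≈ 111.286

111.286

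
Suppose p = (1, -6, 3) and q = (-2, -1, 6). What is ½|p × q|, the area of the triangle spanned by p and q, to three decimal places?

18.722

i: (-6)·6 - 3·(-1) = -36 - (-3) = -33
j: 3·(-2) - 1·6 = -6 - 6 = -12
k: 1·(-1) - (-6)·(-2) = -1 - 12 = -13
p × q = (-33, -12, -13)
|p × q| = √((-33)² + (-12)² + (-13)²) = √1402 ≈ 37.4433
area = ½ · 37.4433 ≈ 18.722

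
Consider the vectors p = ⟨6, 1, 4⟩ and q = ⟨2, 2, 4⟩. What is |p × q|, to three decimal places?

i: 1·4 - 4·2 = 4 - 8 = -4
j: 4·2 - 6·4 = 8 - 24 = -16
k: 6·2 - 1·2 = 12 - 2 = 10
p × q = (-4, -16, 10)
|p × q| = √((-4)² + (-16)² + 10²) = √372 ≈ 19.2873

19.287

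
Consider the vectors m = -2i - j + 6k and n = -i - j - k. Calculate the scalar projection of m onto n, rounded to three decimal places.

-1.732

m · n = (-2)·(-1) + (-1)·(-1) + 6·(-1) = 2 + 1 - 6 = -3
|n| = √(1 + 1 + 1) = √3 ≈ 1.7321
comp_n m = -3 / √3 ≈ -1.732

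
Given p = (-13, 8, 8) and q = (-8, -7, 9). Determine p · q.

p · q = (-13)·(-8) + 8·(-7) + 8·9 = 104 - 56 + 72 = 120

120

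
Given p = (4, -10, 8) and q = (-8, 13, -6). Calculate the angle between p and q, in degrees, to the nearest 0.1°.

p · q = 4·(-8) + (-10)·13 + 8·(-6) = -32 - 130 - 48 = -210
|p|² = 16 + 100 + 64 = 180,  |p| = √180 ≈ 13.416408
|q|² = 64 + 169 + 36 = 269,  |q| = √269 ≈ 16.401219
cos θ = -210 / (13.416408 · 16.401219) ≈ -0.95435
θ = arccos(-0.95435) ≈ 162.6°

162.6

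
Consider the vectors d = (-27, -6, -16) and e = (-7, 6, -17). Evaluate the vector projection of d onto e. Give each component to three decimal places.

(-7.955, 6.818, -19.318)

d · e = (-27)·(-7) + (-6)·6 + (-16)·(-17) = 189 - 36 + 272 = 425
|e|² = 49 + 36 + 289 = 374
proj_e d = (425/374) · (-7, 6, -17) ≈ (-7.955, 6.818, -19.318)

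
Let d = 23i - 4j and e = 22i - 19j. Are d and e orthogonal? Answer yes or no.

no

d · e = 23·22 + (-4)·(-19) = 506 + 76 = 582
Nonzero, so the vectors are not orthogonal.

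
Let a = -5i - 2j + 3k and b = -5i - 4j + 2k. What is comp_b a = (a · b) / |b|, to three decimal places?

5.814

a · b = (-5)·(-5) + (-2)·(-4) + 3·2 = 25 + 8 + 6 = 39
|b| = √(25 + 16 + 4) = √45 ≈ 6.7082
comp_b a = 39 / √45 ≈ 5.814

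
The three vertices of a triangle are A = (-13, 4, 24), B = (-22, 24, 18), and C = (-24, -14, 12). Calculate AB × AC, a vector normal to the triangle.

(-348, -42, 382)

AB = (-9, 20, -6)
AC = (-11, -18, -12)
i: 20·(-12) - (-6)·(-18) = -240 - 108 = -348
j: (-6)·(-11) - (-9)·(-12) = 66 - 108 = -42
k: (-9)·(-18) - 20·(-11) = 162 - (-220) = 382
AB × AC = (-348, -42, 382)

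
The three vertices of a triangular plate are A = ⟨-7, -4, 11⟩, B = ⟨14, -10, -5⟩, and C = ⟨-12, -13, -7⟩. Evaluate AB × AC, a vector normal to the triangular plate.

AB = (21, -6, -16)
AC = (-5, -9, -18)
i: (-6)·(-18) - (-16)·(-9) = 108 - 144 = -36
j: (-16)·(-5) - 21·(-18) = 80 - (-378) = 458
k: 21·(-9) - (-6)·(-5) = -189 - 30 = -219
AB × AC = (-36, 458, -219)

(-36, 458, -219)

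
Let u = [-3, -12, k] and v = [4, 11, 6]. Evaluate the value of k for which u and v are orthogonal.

u · v = (-3)·4 + (-12)·11 + k·6 = -144 + 6k
Set equal to 0: 6k = 144, so k = 24.

24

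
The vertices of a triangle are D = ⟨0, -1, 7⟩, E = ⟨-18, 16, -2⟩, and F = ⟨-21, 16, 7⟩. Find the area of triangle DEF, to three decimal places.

DE = (-18, 17, -9),  DF = (-21, 17, 0)
i: 17·0 - (-9)·17 = 0 - (-153) = 153
j: (-9)·(-21) - (-18)·0 = 189 - 0 = 189
k: (-18)·17 - 17·(-21) = -306 - (-357) = 51
DE × DF = (153, 189, 51)
|DE × DF| = √61731 ≈ 248.4572
area = ½ · 248.4572 ≈ 124.229

124.229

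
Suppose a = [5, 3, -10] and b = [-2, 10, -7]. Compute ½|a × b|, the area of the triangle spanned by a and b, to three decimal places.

55.682

i: 3·(-7) - (-10)·10 = -21 - (-100) = 79
j: (-10)·(-2) - 5·(-7) = 20 - (-35) = 55
k: 5·10 - 3·(-2) = 50 - (-6) = 56
a × b = (79, 55, 56)
|a × b| = √(79² + 55² + 56²) = √12402 ≈ 111.3643
area = ½ · 111.3643 ≈ 55.682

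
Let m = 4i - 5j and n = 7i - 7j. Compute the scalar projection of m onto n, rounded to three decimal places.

6.364

m · n = 4·7 + (-5)·(-7) = 28 + 35 = 63
|n| = √(49 + 49) = √98 ≈ 9.8995
comp_n m = 63 / √98 ≈ 6.364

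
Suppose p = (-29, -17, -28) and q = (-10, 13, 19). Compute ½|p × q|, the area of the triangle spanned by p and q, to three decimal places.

i: (-17)·19 - (-28)·13 = -323 - (-364) = 41
j: (-28)·(-10) - (-29)·19 = 280 - (-551) = 831
k: (-29)·13 - (-17)·(-10) = -377 - 170 = -547
p × q = (41, 831, -547)
|p × q| = √(41² + 831² + (-547)²) = √991451 ≈ 995.7163
area = ½ · 995.7163 ≈ 497.858

497.858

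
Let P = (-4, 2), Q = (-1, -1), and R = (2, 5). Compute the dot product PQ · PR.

9

PQ = Q − P = (3, -3)
PR = R − P = (6, 3)
PQ · PR = 3·6 + (-3)·3 = 18 - 9 = 9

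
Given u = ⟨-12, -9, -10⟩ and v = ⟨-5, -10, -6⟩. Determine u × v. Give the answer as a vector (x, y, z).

i: (-9)·(-6) - (-10)·(-10) = 54 - 100 = -46
j: (-10)·(-5) - (-12)·(-6) = 50 - 72 = -22
k: (-12)·(-10) - (-9)·(-5) = 120 - 45 = 75
u × v = (-46, -22, 75)

(-46, -22, 75)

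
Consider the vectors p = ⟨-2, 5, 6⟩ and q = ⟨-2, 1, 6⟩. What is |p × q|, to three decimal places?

25.298

i: 5·6 - 6·1 = 30 - 6 = 24
j: 6·(-2) - (-2)·6 = -12 - (-12) = 0
k: (-2)·1 - 5·(-2) = -2 - (-10) = 8
p × q = (24, 0, 8)
|p × q| = √(24² + 0² + 8²) = √640 ≈ 25.2982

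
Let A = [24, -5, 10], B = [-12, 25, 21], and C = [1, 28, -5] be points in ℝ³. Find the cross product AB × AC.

(-813, -793, -498)

AB = (-36, 30, 11)
AC = (-23, 33, -15)
i: 30·(-15) - 11·33 = -450 - 363 = -813
j: 11·(-23) - (-36)·(-15) = -253 - 540 = -793
k: (-36)·33 - 30·(-23) = -1188 - (-690) = -498
AB × AC = (-813, -793, -498)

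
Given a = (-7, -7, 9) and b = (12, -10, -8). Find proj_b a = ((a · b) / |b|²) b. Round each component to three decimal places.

a · b = (-7)·12 + (-7)·(-10) + 9·(-8) = -84 + 70 - 72 = -86
|b|² = 144 + 100 + 64 = 308
proj_b a = (-86/308) · (12, -10, -8) ≈ (-3.351, 2.792, 2.234)

(-3.351, 2.792, 2.234)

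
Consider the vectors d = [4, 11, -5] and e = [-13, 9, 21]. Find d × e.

i: 11·21 - (-5)·9 = 231 - (-45) = 276
j: (-5)·(-13) - 4·21 = 65 - 84 = -19
k: 4·9 - 11·(-13) = 36 - (-143) = 179
d × e = (276, -19, 179)

(276, -19, 179)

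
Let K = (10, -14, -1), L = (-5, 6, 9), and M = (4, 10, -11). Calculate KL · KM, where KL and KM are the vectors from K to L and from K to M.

470

KL = L − K = (-15, 20, 10)
KM = M − K = (-6, 24, -10)
KL · KM = (-15)·(-6) + 20·24 + 10·(-10) = 90 + 480 - 100 = 470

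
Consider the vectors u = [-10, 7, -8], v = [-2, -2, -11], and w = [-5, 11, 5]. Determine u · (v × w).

-399

v × w:
i: (-2)·5 - (-11)·11 = -10 - (-121) = 111
j: (-11)·(-5) - (-2)·5 = 55 - (-10) = 65
k: (-2)·11 - (-2)·(-5) = -22 - 10 = -32
v × w = (111, 65, -32)
u · (v × w) = (-10)·111 + 7·65 + (-8)·(-32) = -1110 + 455 + 256 = -399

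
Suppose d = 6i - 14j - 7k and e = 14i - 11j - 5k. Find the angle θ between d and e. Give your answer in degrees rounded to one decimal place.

d · e = 6·14 + (-14)·(-11) + (-7)·(-5) = 84 + 154 + 35 = 273
|d|² = 36 + 196 + 49 = 281,  |d| = √281 ≈ 16.763055
|e|² = 196 + 121 + 25 = 342,  |e| = √342 ≈ 18.493242
cos θ = 273 / (16.763055 · 18.493242) ≈ 0.88064
θ = arccos(0.88064) ≈ 28.3°

28.3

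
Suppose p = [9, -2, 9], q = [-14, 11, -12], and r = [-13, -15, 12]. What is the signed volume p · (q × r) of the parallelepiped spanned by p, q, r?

q × r:
i: 11·12 - (-12)·(-15) = 132 - 180 = -48
j: (-12)·(-13) - (-14)·12 = 156 - (-168) = 324
k: (-14)·(-15) - 11·(-13) = 210 - (-143) = 353
q × r = (-48, 324, 353)
p · (q × r) = 9·(-48) + (-2)·324 + 9·353 = -432 - 648 + 3177 = 2097

2097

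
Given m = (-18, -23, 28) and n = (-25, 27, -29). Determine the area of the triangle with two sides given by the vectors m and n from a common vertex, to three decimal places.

i: (-23)·(-29) - 28·27 = 667 - 756 = -89
j: 28·(-25) - (-18)·(-29) = -700 - 522 = -1222
k: (-18)·27 - (-23)·(-25) = -486 - 575 = -1061
m × n = (-89, -1222, -1061)
|m × n| = √((-89)² + (-1222)² + (-1061)²) = √2626926 ≈ 1620.7794
area = ½ · 1620.7794 ≈ 810.390

810.390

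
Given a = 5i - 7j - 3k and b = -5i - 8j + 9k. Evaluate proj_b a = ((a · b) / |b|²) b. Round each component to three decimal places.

(-0.118, -0.188, 0.212)

a · b = 5·(-5) + (-7)·(-8) + (-3)·9 = -25 + 56 - 27 = 4
|b|² = 25 + 64 + 81 = 170
proj_b a = (4/170) · (-5, -8, 9) ≈ (-0.118, -0.188, 0.212)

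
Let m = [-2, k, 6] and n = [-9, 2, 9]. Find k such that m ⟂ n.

-36

m · n = (-2)·(-9) + k·2 + 6·9 = 72 + 2k
Set equal to 0: 2k = -72, so k = -36.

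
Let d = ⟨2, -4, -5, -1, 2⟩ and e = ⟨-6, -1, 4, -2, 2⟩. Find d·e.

-22

d · e = 2·(-6) + (-4)·(-1) + (-5)·4 + (-1)·(-2) + 2·2 = -12 + 4 - 20 + 2 + 4 = -22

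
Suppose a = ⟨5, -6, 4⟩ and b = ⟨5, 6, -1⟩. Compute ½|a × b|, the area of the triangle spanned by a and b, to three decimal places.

i: (-6)·(-1) - 4·6 = 6 - 24 = -18
j: 4·5 - 5·(-1) = 20 - (-5) = 25
k: 5·6 - (-6)·5 = 30 - (-30) = 60
a × b = (-18, 25, 60)
|a × b| = √((-18)² + 25² + 60²) = √4549 ≈ 67.4463
area = ½ · 67.4463 ≈ 33.723

33.723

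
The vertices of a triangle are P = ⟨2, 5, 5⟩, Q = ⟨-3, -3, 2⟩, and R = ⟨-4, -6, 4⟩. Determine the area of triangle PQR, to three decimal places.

PQ = (-5, -8, -3),  PR = (-6, -11, -1)
i: (-8)·(-1) - (-3)·(-11) = 8 - 33 = -25
j: (-3)·(-6) - (-5)·(-1) = 18 - 5 = 13
k: (-5)·(-11) - (-8)·(-6) = 55 - 48 = 7
PQ × PR = (-25, 13, 7)
|PQ × PR| = √843 ≈ 29.0345
area = ½ · 29.0345 ≈ 14.517

14.517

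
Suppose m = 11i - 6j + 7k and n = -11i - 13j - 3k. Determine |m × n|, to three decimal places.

i: (-6)·(-3) - 7·(-13) = 18 - (-91) = 109
j: 7·(-11) - 11·(-3) = -77 - (-33) = -44
k: 11·(-13) - (-6)·(-11) = -143 - 66 = -209
m × n = (109, -44, -209)
|m × n| = √(109² + (-44)² + (-209)²) = √57498 ≈ 239.7874

239.787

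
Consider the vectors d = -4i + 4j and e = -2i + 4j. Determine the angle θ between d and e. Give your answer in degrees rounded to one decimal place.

d · e = (-4)·(-2) + 4·4 = 8 + 16 = 24
|d|² = 16 + 16 = 32,  |d| = √32 ≈ 5.656854
|e|² = 4 + 16 = 20,  |e| = √20 ≈ 4.472136
cos θ = 24 / (5.656854 · 4.472136) ≈ 0.94868
θ = arccos(0.94868) ≈ 18.4°

18.4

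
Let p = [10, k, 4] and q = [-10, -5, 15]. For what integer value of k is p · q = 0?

-8

p · q = 10·(-10) + k·(-5) + 4·15 = -40 - 5k
Set equal to 0: -5k = 40, so k = -8.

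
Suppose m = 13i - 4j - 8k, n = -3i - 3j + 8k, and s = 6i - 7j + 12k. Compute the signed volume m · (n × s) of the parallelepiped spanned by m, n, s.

n × s:
i: (-3)·12 - 8·(-7) = -36 - (-56) = 20
j: 8·6 - (-3)·12 = 48 - (-36) = 84
k: (-3)·(-7) - (-3)·6 = 21 - (-18) = 39
n × s = (20, 84, 39)
m · (n × s) = 13·20 + (-4)·84 + (-8)·39 = 260 - 336 - 312 = -388

-388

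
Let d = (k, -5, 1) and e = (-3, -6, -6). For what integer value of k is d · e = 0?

8

d · e = k·(-3) + (-5)·(-6) + 1·(-6) = 24 - 3k
Set equal to 0: -3k = -24, so k = 8.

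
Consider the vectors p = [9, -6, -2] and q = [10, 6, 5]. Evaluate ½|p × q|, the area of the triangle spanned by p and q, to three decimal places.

66.229

i: (-6)·5 - (-2)·6 = -30 - (-12) = -18
j: (-2)·10 - 9·5 = -20 - 45 = -65
k: 9·6 - (-6)·10 = 54 - (-60) = 114
p × q = (-18, -65, 114)
|p × q| = √((-18)² + (-65)² + 114²) = √17545 ≈ 132.4575
area = ½ · 132.4575 ≈ 66.229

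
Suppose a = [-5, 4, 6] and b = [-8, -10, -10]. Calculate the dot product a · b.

-60

a · b = (-5)·(-8) + 4·(-10) + 6·(-10) = 40 - 40 - 60 = -60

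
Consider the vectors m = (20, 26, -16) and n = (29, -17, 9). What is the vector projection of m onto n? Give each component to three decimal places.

m · n = 20·29 + 26·(-17) + (-16)·9 = 580 - 442 - 144 = -6
|n|² = 841 + 289 + 81 = 1211
proj_n m = (-6/1211) · (29, -17, 9) ≈ (-0.144, 0.084, -0.045)

(-0.144, 0.084, -0.045)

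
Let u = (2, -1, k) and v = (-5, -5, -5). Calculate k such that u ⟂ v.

u · v = 2·(-5) + (-1)·(-5) + k·(-5) = -5 - 5k
Set equal to 0: -5k = 5, so k = -1.

-1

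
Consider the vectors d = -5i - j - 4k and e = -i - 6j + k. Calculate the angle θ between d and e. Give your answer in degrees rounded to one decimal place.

79.9

d · e = (-5)·(-1) + (-1)·(-6) + (-4)·1 = 5 + 6 - 4 = 7
|d|² = 25 + 1 + 16 = 42,  |d| = √42 ≈ 6.480741
|e|² = 1 + 36 + 1 = 38,  |e| = √38 ≈ 6.164414
cos θ = 7 / (6.480741 · 6.164414) ≈ 0.17522
θ = arccos(0.17522) ≈ 79.9°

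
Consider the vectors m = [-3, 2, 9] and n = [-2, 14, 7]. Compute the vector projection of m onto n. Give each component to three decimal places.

(-0.779, 5.454, 2.727)

m · n = (-3)·(-2) + 2·14 + 9·7 = 6 + 28 + 63 = 97
|n|² = 4 + 196 + 49 = 249
proj_n m = (97/249) · (-2, 14, 7) ≈ (-0.779, 5.454, 2.727)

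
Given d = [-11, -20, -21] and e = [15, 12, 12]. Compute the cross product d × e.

(12, -183, 168)

i: (-20)·12 - (-21)·12 = -240 - (-252) = 12
j: (-21)·15 - (-11)·12 = -315 - (-132) = -183
k: (-11)·12 - (-20)·15 = -132 - (-300) = 168
d × e = (12, -183, 168)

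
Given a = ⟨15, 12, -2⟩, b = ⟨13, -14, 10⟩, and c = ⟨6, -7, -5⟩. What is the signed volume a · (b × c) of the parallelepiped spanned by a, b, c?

b × c:
i: (-14)·(-5) - 10·(-7) = 70 - (-70) = 140
j: 10·6 - 13·(-5) = 60 - (-65) = 125
k: 13·(-7) - (-14)·6 = -91 - (-84) = -7
b × c = (140, 125, -7)
a · (b × c) = 15·140 + 12·125 + (-2)·(-7) = 2100 + 1500 + 14 = 3614

3614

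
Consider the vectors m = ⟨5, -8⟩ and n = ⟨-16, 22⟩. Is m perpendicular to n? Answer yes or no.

m · n = 5·(-16) + (-8)·22 = -80 - 176 = -256
Nonzero, so the vectors are not orthogonal.

no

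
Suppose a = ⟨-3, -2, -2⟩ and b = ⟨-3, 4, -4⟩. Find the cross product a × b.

i: (-2)·(-4) - (-2)·4 = 8 - (-8) = 16
j: (-2)·(-3) - (-3)·(-4) = 6 - 12 = -6
k: (-3)·4 - (-2)·(-3) = -12 - 6 = -18
a × b = (16, -6, -18)

(16, -6, -18)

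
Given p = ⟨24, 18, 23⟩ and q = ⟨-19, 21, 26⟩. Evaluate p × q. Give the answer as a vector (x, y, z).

i: 18·26 - 23·21 = 468 - 483 = -15
j: 23·(-19) - 24·26 = -437 - 624 = -1061
k: 24·21 - 18·(-19) = 504 - (-342) = 846
p × q = (-15, -1061, 846)

(-15, -1061, 846)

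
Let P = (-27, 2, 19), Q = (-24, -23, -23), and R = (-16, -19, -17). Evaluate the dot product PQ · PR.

PQ = Q − P = (3, -25, -42)
PR = R − P = (11, -21, -36)
PQ · PR = 3·11 + (-25)·(-21) + (-42)·(-36) = 33 + 525 + 1512 = 2070

2070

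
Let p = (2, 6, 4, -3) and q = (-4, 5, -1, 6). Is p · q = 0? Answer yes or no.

p · q = 2·(-4) + 6·5 + 4·(-1) + (-3)·6 = -8 + 30 - 4 - 18 = 0
Zero, so the vectors are orthogonal.

yes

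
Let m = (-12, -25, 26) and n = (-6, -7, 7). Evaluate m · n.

m · n = (-12)·(-6) + (-25)·(-7) + 26·7 = 72 + 175 + 182 = 429

429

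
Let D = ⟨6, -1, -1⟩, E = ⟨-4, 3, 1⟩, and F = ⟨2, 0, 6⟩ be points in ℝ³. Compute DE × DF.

(26, 62, 6)

DE = (-10, 4, 2)
DF = (-4, 1, 7)
i: 4·7 - 2·1 = 28 - 2 = 26
j: 2·(-4) - (-10)·7 = -8 - (-70) = 62
k: (-10)·1 - 4·(-4) = -10 - (-16) = 6
DE × DF = (26, 62, 6)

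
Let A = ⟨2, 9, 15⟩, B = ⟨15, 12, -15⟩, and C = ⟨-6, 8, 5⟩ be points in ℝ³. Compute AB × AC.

AB = (13, 3, -30)
AC = (-8, -1, -10)
i: 3·(-10) - (-30)·(-1) = -30 - 30 = -60
j: (-30)·(-8) - 13·(-10) = 240 - (-130) = 370
k: 13·(-1) - 3·(-8) = -13 - (-24) = 11
AB × AC = (-60, 370, 11)

(-60, 370, 11)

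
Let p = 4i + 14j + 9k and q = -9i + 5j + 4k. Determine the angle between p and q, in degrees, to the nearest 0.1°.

p · q = 4·(-9) + 14·5 + 9·4 = -36 + 70 + 36 = 70
|p|² = 16 + 196 + 81 = 293,  |p| = √293 ≈ 17.117243
|q|² = 81 + 25 + 16 = 122,  |q| = √122 ≈ 11.045361
cos θ = 70 / (17.117243 · 11.045361) ≈ 0.37024
θ = arccos(0.37024) ≈ 68.3°

68.3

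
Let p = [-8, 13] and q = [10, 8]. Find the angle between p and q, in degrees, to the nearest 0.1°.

p · q = (-8)·10 + 13·8 = -80 + 104 = 24
|p|² = 64 + 169 = 233,  |p| = √233 ≈ 15.264338
|q|² = 100 + 64 = 164,  |q| = √164 ≈ 12.806248
cos θ = 24 / (15.264338 · 12.806248) ≈ 0.12278
θ = arccos(0.12278) ≈ 82.9°

82.9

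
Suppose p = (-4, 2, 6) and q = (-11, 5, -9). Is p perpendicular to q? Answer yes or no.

p · q = (-4)·(-11) + 2·5 + 6·(-9) = 44 + 10 - 54 = 0
Zero, so the vectors are orthogonal.

yes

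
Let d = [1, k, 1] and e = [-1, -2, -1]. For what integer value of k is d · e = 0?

-1

d · e = 1·(-1) + k·(-2) + 1·(-1) = -2 - 2k
Set equal to 0: -2k = 2, so k = -1.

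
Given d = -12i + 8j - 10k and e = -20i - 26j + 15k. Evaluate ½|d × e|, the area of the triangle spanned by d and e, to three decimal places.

310.960

i: 8·15 - (-10)·(-26) = 120 - 260 = -140
j: (-10)·(-20) - (-12)·15 = 200 - (-180) = 380
k: (-12)·(-26) - 8·(-20) = 312 - (-160) = 472
d × e = (-140, 380, 472)
|d × e| = √((-140)² + 380² + 472²) = √386784 ≈ 621.9196
area = ½ · 621.9196 ≈ 310.960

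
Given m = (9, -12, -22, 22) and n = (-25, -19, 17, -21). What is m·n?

m · n = 9·(-25) + (-12)·(-19) + (-22)·17 + 22·(-21) = -225 + 228 - 374 - 462 = -833

-833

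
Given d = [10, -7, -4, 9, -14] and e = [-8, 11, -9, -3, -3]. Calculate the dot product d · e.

-106

d · e = 10·(-8) + (-7)·11 + (-4)·(-9) + 9·(-3) + (-14)·(-3) = -80 - 77 + 36 - 27 + 42 = -106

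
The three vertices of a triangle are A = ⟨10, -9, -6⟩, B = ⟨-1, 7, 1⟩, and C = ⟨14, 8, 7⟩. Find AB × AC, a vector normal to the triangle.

(89, 171, -251)

AB = (-11, 16, 7)
AC = (4, 17, 13)
i: 16·13 - 7·17 = 208 - 119 = 89
j: 7·4 - (-11)·13 = 28 - (-143) = 171
k: (-11)·17 - 16·4 = -187 - 64 = -251
AB × AC = (89, 171, -251)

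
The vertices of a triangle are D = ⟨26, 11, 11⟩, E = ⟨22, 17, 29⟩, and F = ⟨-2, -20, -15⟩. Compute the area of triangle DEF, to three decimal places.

392.598

DE = (-4, 6, 18),  DF = (-28, -31, -26)
i: 6·(-26) - 18·(-31) = -156 - (-558) = 402
j: 18·(-28) - (-4)·(-26) = -504 - 104 = -608
k: (-4)·(-31) - 6·(-28) = 124 - (-168) = 292
DE × DF = (402, -608, 292)
|DE × DF| = √616532 ≈ 785.1955
area = ½ · 785.1955 ≈ 392.598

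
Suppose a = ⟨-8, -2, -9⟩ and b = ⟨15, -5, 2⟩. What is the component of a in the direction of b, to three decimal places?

-8.031

a · b = (-8)·15 + (-2)·(-5) + (-9)·2 = -120 + 10 - 18 = -128
|b| = √(225 + 25 + 4) = √254 ≈ 15.9374
comp_b a = -128 / √254 ≈ -8.031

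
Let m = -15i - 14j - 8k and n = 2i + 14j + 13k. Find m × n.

i: (-14)·13 - (-8)·14 = -182 - (-112) = -70
j: (-8)·2 - (-15)·13 = -16 - (-195) = 179
k: (-15)·14 - (-14)·2 = -210 - (-28) = -182
m × n = (-70, 179, -182)

(-70, 179, -182)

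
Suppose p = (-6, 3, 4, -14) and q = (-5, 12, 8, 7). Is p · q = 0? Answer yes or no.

yes

p · q = (-6)·(-5) + 3·12 + 4·8 + (-14)·7 = 30 + 36 + 32 - 98 = 0
Zero, so the vectors are orthogonal.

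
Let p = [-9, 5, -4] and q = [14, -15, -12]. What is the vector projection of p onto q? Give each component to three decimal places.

(-3.791, 4.062, 3.250)

p · q = (-9)·14 + 5·(-15) + (-4)·(-12) = -126 - 75 + 48 = -153
|q|² = 196 + 225 + 144 = 565
proj_q p = (-153/565) · (14, -15, -12) ≈ (-3.791, 4.062, 3.250)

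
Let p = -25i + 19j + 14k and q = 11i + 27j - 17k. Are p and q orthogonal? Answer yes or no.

p · q = (-25)·11 + 19·27 + 14·(-17) = -275 + 513 - 238 = 0
Zero, so the vectors are orthogonal.

yes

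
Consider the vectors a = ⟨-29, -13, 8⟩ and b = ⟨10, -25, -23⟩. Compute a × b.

(499, -587, 855)

i: (-13)·(-23) - 8·(-25) = 299 - (-200) = 499
j: 8·10 - (-29)·(-23) = 80 - 667 = -587
k: (-29)·(-25) - (-13)·10 = 725 - (-130) = 855
a × b = (499, -587, 855)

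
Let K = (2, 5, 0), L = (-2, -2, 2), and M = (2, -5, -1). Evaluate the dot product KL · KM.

68

KL = L − K = (-4, -7, 2)
KM = M − K = (0, -10, -1)
KL · KM = (-4)·0 + (-7)·(-10) + 2·(-1) = 0 + 70 - 2 = 68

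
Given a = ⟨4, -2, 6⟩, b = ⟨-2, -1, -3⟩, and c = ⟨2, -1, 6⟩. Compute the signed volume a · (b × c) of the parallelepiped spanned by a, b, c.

b × c:
i: (-1)·6 - (-3)·(-1) = -6 - 3 = -9
j: (-3)·2 - (-2)·6 = -6 - (-12) = 6
k: (-2)·(-1) - (-1)·2 = 2 - (-2) = 4
b × c = (-9, 6, 4)
a · (b × c) = 4·(-9) + (-2)·6 + 6·4 = -36 - 12 + 24 = -24

-24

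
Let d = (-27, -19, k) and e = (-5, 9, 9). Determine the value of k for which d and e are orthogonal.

4

d · e = (-27)·(-5) + (-19)·9 + k·9 = -36 + 9k
Set equal to 0: 9k = 36, so k = 4.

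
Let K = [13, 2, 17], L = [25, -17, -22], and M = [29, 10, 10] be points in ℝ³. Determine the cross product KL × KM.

KL = (12, -19, -39)
KM = (16, 8, -7)
i: (-19)·(-7) - (-39)·8 = 133 - (-312) = 445
j: (-39)·16 - 12·(-7) = -624 - (-84) = -540
k: 12·8 - (-19)·16 = 96 - (-304) = 400
KL × KM = (445, -540, 400)

(445, -540, 400)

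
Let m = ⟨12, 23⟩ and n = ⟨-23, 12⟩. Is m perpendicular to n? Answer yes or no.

m · n = 12·(-23) + 23·12 = -276 + 276 = 0
Zero, so the vectors are orthogonal.

yes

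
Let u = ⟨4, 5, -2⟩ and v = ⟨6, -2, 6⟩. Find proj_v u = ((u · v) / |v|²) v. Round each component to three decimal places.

u · v = 4·6 + 5·(-2) + (-2)·6 = 24 - 10 - 12 = 2
|v|² = 36 + 4 + 36 = 76
proj_v u = (2/76) · (6, -2, 6) ≈ (0.158, -0.053, 0.158)

(0.158, -0.053, 0.158)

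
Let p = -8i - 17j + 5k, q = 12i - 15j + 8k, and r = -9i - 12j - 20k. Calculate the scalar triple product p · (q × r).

q × r:
i: (-15)·(-20) - 8·(-12) = 300 - (-96) = 396
j: 8·(-9) - 12·(-20) = -72 - (-240) = 168
k: 12·(-12) - (-15)·(-9) = -144 - 135 = -279
q × r = (396, 168, -279)
p · (q × r) = (-8)·396 + (-17)·168 + 5·(-279) = -3168 - 2856 - 1395 = -7419

-7419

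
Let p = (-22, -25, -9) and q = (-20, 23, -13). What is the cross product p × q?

i: (-25)·(-13) - (-9)·23 = 325 - (-207) = 532
j: (-9)·(-20) - (-22)·(-13) = 180 - 286 = -106
k: (-22)·23 - (-25)·(-20) = -506 - 500 = -1006
p × q = (532, -106, -1006)

(532, -106, -1006)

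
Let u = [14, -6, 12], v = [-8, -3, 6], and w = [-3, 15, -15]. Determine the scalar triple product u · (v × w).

-1350

v × w:
i: (-3)·(-15) - 6·15 = 45 - 90 = -45
j: 6·(-3) - (-8)·(-15) = -18 - 120 = -138
k: (-8)·15 - (-3)·(-3) = -120 - 9 = -129
v × w = (-45, -138, -129)
u · (v × w) = 14·(-45) + (-6)·(-138) + 12·(-129) = -630 + 828 - 1548 = -1350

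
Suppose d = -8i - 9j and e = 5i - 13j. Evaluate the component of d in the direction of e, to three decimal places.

d · e = (-8)·5 + (-9)·(-13) = -40 + 117 = 77
|e| = √(25 + 169) = √194 ≈ 13.9284
comp_e d = 77 / √194 ≈ 5.528

5.528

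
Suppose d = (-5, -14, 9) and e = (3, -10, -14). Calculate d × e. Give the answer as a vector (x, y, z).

i: (-14)·(-14) - 9·(-10) = 196 - (-90) = 286
j: 9·3 - (-5)·(-14) = 27 - 70 = -43
k: (-5)·(-10) - (-14)·3 = 50 - (-42) = 92
d × e = (286, -43, 92)

(286, -43, 92)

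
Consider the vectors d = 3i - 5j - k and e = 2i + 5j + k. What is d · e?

d · e = 3·2 + (-5)·5 + (-1)·1 = 6 - 25 - 1 = -20

-20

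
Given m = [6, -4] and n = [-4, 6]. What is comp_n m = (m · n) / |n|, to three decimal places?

m · n = 6·(-4) + (-4)·6 = -24 - 24 = -48
|n| = √(16 + 36) = √52 ≈ 7.2111
comp_n m = -48 / √52 ≈ -6.656

-6.656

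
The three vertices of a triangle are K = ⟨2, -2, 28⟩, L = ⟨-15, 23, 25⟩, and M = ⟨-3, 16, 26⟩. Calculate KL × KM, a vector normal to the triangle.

KL = (-17, 25, -3)
KM = (-5, 18, -2)
i: 25·(-2) - (-3)·18 = -50 - (-54) = 4
j: (-3)·(-5) - (-17)·(-2) = 15 - 34 = -19
k: (-17)·18 - 25·(-5) = -306 - (-125) = -181
KL × KM = (4, -19, -181)

(4, -19, -181)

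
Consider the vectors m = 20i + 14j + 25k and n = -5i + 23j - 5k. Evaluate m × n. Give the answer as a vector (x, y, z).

i: 14·(-5) - 25·23 = -70 - 575 = -645
j: 25·(-5) - 20·(-5) = -125 - (-100) = -25
k: 20·23 - 14·(-5) = 460 - (-70) = 530
m × n = (-645, -25, 530)

(-645, -25, 530)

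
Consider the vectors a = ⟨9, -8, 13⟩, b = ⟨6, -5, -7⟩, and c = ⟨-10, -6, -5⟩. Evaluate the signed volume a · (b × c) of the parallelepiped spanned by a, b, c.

b × c:
i: (-5)·(-5) - (-7)·(-6) = 25 - 42 = -17
j: (-7)·(-10) - 6·(-5) = 70 - (-30) = 100
k: 6·(-6) - (-5)·(-10) = -36 - 50 = -86
b × c = (-17, 100, -86)
a · (b × c) = 9·(-17) + (-8)·100 + 13·(-86) = -153 - 800 - 1118 = -2071

-2071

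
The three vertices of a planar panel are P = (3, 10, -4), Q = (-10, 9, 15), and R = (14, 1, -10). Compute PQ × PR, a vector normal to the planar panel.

PQ = (-13, -1, 19)
PR = (11, -9, -6)
i: (-1)·(-6) - 19·(-9) = 6 - (-171) = 177
j: 19·11 - (-13)·(-6) = 209 - 78 = 131
k: (-13)·(-9) - (-1)·11 = 117 - (-11) = 128
PQ × PR = (177, 131, 128)

(177, 131, 128)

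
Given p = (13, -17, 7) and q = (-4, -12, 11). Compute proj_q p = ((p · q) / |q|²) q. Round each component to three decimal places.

p · q = 13·(-4) + (-17)·(-12) + 7·11 = -52 + 204 + 77 = 229
|q|² = 16 + 144 + 121 = 281
proj_q p = (229/281) · (-4, -12, 11) ≈ (-3.260, -9.779, 8.964)

(-3.260, -9.779, 8.964)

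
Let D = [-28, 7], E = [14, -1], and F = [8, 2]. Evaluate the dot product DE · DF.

1552

DE = E − D = (42, -8)
DF = F − D = (36, -5)
DE · DF = 42·36 + (-8)·(-5) = 1512 + 40 = 1552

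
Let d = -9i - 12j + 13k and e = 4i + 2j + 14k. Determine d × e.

(-194, 178, 30)

i: (-12)·14 - 13·2 = -168 - 26 = -194
j: 13·4 - (-9)·14 = 52 - (-126) = 178
k: (-9)·2 - (-12)·4 = -18 - (-48) = 30
d × e = (-194, 178, 30)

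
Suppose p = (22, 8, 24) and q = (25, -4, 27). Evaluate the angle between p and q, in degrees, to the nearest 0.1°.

20.0

p · q = 22·25 + 8·(-4) + 24·27 = 550 - 32 + 648 = 1166
|p|² = 484 + 64 + 576 = 1124,  |p| = √1124 ≈ 33.526109
|q|² = 625 + 16 + 729 = 1370,  |q| = √1370 ≈ 37.013511
cos θ = 1166 / (33.526109 · 37.013511) ≈ 0.93963
θ = arccos(0.93963) ≈ 20.0°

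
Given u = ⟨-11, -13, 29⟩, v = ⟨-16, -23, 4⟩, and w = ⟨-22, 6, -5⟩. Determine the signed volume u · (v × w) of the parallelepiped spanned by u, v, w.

v × w:
i: (-23)·(-5) - 4·6 = 115 - 24 = 91
j: 4·(-22) - (-16)·(-5) = -88 - 80 = -168
k: (-16)·6 - (-23)·(-22) = -96 - 506 = -602
v × w = (91, -168, -602)
u · (v × w) = (-11)·91 + (-13)·(-168) + 29·(-602) = -1001 + 2184 - 17458 = -16275

-16275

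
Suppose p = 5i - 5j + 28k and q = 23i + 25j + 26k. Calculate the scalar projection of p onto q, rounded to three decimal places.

16.784

p · q = 5·23 + (-5)·25 + 28·26 = 115 - 125 + 728 = 718
|q| = √(529 + 625 + 676) = √1830 ≈ 42.7785
comp_q p = 718 / √1830 ≈ 16.784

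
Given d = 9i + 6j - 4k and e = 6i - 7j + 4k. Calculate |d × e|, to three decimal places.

115.832

i: 6·4 - (-4)·(-7) = 24 - 28 = -4
j: (-4)·6 - 9·4 = -24 - 36 = -60
k: 9·(-7) - 6·6 = -63 - 36 = -99
d × e = (-4, -60, -99)
|d × e| = √((-4)² + (-60)² + (-99)²) = √13417 ≈ 115.8318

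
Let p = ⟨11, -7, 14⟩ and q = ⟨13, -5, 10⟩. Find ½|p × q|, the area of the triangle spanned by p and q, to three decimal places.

i: (-7)·10 - 14·(-5) = -70 - (-70) = 0
j: 14·13 - 11·10 = 182 - 110 = 72
k: 11·(-5) - (-7)·13 = -55 - (-91) = 36
p × q = (0, 72, 36)
|p × q| = √(0² + 72² + 36²) = √6480 ≈ 80.4984
area = ½ · 80.4984 ≈ 40.249

40.249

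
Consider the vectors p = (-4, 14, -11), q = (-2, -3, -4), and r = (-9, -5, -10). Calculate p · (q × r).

q × r:
i: (-3)·(-10) - (-4)·(-5) = 30 - 20 = 10
j: (-4)·(-9) - (-2)·(-10) = 36 - 20 = 16
k: (-2)·(-5) - (-3)·(-9) = 10 - 27 = -17
q × r = (10, 16, -17)
p · (q × r) = (-4)·10 + 14·16 + (-11)·(-17) = -40 + 224 + 187 = 371

371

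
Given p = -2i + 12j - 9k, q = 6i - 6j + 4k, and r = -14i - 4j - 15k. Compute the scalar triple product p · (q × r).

1168

q × r:
i: (-6)·(-15) - 4·(-4) = 90 - (-16) = 106
j: 4·(-14) - 6·(-15) = -56 - (-90) = 34
k: 6·(-4) - (-6)·(-14) = -24 - 84 = -108
q × r = (106, 34, -108)
p · (q × r) = (-2)·106 + 12·34 + (-9)·(-108) = -212 + 408 + 972 = 1168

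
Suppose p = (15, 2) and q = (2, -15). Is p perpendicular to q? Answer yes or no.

yes

p · q = 15·2 + 2·(-15) = 30 - 30 = 0
Zero, so the vectors are orthogonal.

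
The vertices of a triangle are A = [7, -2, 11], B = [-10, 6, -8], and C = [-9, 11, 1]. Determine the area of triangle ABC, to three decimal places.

116.720

AB = (-17, 8, -19),  AC = (-16, 13, -10)
i: 8·(-10) - (-19)·13 = -80 - (-247) = 167
j: (-19)·(-16) - (-17)·(-10) = 304 - 170 = 134
k: (-17)·13 - 8·(-16) = -221 - (-128) = -93
AB × AC = (167, 134, -93)
|AB × AC| = √54494 ≈ 233.4395
area = ½ · 233.4395 ≈ 116.720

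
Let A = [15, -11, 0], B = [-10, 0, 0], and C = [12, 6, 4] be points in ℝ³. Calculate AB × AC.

AB = (-25, 11, 0)
AC = (-3, 17, 4)
i: 11·4 - 0·17 = 44 - 0 = 44
j: 0·(-3) - (-25)·4 = 0 - (-100) = 100
k: (-25)·17 - 11·(-3) = -425 - (-33) = -392
AB × AC = (44, 100, -392)

(44, 100, -392)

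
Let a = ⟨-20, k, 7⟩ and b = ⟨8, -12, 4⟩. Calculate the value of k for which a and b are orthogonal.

-11

a · b = (-20)·8 + k·(-12) + 7·4 = -132 - 12k
Set equal to 0: -12k = 132, so k = -11.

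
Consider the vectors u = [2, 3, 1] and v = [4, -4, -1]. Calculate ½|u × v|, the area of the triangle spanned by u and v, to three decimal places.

10.452

i: 3·(-1) - 1·(-4) = -3 - (-4) = 1
j: 1·4 - 2·(-1) = 4 - (-2) = 6
k: 2·(-4) - 3·4 = -8 - 12 = -20
u × v = (1, 6, -20)
|u × v| = √(1² + 6² + (-20)²) = √437 ≈ 20.9045
area = ½ · 20.9045 ≈ 10.452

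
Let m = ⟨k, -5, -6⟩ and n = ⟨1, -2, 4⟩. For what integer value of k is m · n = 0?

m · n = k·1 + (-5)·(-2) + (-6)·4 = -14 + 1k
Set equal to 0: 1k = 14, so k = 14.

14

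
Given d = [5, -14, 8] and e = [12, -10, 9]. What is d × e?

i: (-14)·9 - 8·(-10) = -126 - (-80) = -46
j: 8·12 - 5·9 = 96 - 45 = 51
k: 5·(-10) - (-14)·12 = -50 - (-168) = 118
d × e = (-46, 51, 118)

(-46, 51, 118)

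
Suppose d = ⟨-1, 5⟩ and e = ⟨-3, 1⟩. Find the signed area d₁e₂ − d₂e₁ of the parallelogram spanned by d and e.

14

(-1)·1 - 5·(-3) = -1 - (-15) = 14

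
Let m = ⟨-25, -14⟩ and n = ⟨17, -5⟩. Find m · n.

m · n = (-25)·17 + (-14)·(-5) = -425 + 70 = -355

-355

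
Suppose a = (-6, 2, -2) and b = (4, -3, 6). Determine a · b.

-42

a · b = (-6)·4 + 2·(-3) + (-2)·6 = -24 - 6 - 12 = -42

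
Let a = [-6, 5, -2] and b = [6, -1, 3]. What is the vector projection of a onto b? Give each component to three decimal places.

(-6.130, 1.022, -3.065)

a · b = (-6)·6 + 5·(-1) + (-2)·3 = -36 - 5 - 6 = -47
|b|² = 36 + 1 + 9 = 46
proj_b a = (-47/46) · (6, -1, 3) ≈ (-6.130, 1.022, -3.065)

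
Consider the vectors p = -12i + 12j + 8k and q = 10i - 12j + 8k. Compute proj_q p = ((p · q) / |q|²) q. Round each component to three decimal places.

(-6.494, 7.792, -5.195)

p · q = (-12)·10 + 12·(-12) + 8·8 = -120 - 144 + 64 = -200
|q|² = 100 + 144 + 64 = 308
proj_q p = (-200/308) · (10, -12, 8) ≈ (-6.494, 7.792, -5.195)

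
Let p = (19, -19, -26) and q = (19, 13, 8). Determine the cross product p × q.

i: (-19)·8 - (-26)·13 = -152 - (-338) = 186
j: (-26)·19 - 19·8 = -494 - 152 = -646
k: 19·13 - (-19)·19 = 247 - (-361) = 608
p × q = (186, -646, 608)

(186, -646, 608)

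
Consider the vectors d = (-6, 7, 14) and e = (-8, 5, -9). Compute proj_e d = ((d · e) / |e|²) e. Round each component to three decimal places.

d · e = (-6)·(-8) + 7·5 + 14·(-9) = 48 + 35 - 126 = -43
|e|² = 64 + 25 + 81 = 170
proj_e d = (-43/170) · (-8, 5, -9) ≈ (2.024, -1.265, 2.276)

(2.024, -1.265, 2.276)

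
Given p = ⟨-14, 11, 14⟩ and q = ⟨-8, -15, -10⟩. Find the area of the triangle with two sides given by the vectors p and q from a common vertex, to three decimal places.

i: 11·(-10) - 14·(-15) = -110 - (-210) = 100
j: 14·(-8) - (-14)·(-10) = -112 - 140 = -252
k: (-14)·(-15) - 11·(-8) = 210 - (-88) = 298
p × q = (100, -252, 298)
|p × q| = √(100² + (-252)² + 298²) = √162308 ≈ 402.8747
area = ½ · 402.8747 ≈ 201.437

201.437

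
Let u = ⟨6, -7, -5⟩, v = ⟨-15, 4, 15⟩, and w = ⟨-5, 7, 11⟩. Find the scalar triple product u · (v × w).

-571

v × w:
i: 4·11 - 15·7 = 44 - 105 = -61
j: 15·(-5) - (-15)·11 = -75 - (-165) = 90
k: (-15)·7 - 4·(-5) = -105 - (-20) = -85
v × w = (-61, 90, -85)
u · (v × w) = 6·(-61) + (-7)·90 + (-5)·(-85) = -366 - 630 + 425 = -571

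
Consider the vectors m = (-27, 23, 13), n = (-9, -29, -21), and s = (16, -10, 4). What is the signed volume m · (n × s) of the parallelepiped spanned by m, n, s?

9104

n × s:
i: (-29)·4 - (-21)·(-10) = -116 - 210 = -326
j: (-21)·16 - (-9)·4 = -336 - (-36) = -300
k: (-9)·(-10) - (-29)·16 = 90 - (-464) = 554
n × s = (-326, -300, 554)
m · (n × s) = (-27)·(-326) + 23·(-300) + 13·554 = 8802 - 6900 + 7202 = 9104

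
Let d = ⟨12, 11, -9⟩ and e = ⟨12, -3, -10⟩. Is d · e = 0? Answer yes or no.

d · e = 12·12 + 11·(-3) + (-9)·(-10) = 144 - 33 + 90 = 201
Nonzero, so the vectors are not orthogonal.

no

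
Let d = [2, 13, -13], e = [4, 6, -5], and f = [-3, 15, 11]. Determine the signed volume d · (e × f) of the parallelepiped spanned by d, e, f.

e × f:
i: 6·11 - (-5)·15 = 66 - (-75) = 141
j: (-5)·(-3) - 4·11 = 15 - 44 = -29
k: 4·15 - 6·(-3) = 60 - (-18) = 78
e × f = (141, -29, 78)
d · (e × f) = 2·141 + 13·(-29) + (-13)·78 = 282 - 377 - 1014 = -1109

-1109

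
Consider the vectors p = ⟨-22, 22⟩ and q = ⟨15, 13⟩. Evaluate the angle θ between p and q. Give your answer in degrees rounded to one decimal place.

p · q = (-22)·15 + 22·13 = -330 + 286 = -44
|p|² = 484 + 484 = 968,  |p| = √968 ≈ 31.112698
|q|² = 225 + 169 = 394,  |q| = √394 ≈ 19.849433
cos θ = -44 / (31.112698 · 19.849433) ≈ -0.07125
θ = arccos(-0.07125) ≈ 94.1°

94.1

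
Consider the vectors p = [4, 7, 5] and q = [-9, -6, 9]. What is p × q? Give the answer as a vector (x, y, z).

i: 7·9 - 5·(-6) = 63 - (-30) = 93
j: 5·(-9) - 4·9 = -45 - 36 = -81
k: 4·(-6) - 7·(-9) = -24 - (-63) = 39
p × q = (93, -81, 39)

(93, -81, 39)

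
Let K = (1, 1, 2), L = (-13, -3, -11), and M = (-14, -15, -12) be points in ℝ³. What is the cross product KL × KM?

(-152, -1, 164)

KL = (-14, -4, -13)
KM = (-15, -16, -14)
i: (-4)·(-14) - (-13)·(-16) = 56 - 208 = -152
j: (-13)·(-15) - (-14)·(-14) = 195 - 196 = -1
k: (-14)·(-16) - (-4)·(-15) = 224 - 60 = 164
KL × KM = (-152, -1, 164)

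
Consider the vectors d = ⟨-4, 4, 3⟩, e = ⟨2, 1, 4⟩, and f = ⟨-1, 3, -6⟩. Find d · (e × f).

125

e × f:
i: 1·(-6) - 4·3 = -6 - 12 = -18
j: 4·(-1) - 2·(-6) = -4 - (-12) = 8
k: 2·3 - 1·(-1) = 6 - (-1) = 7
e × f = (-18, 8, 7)
d · (e × f) = (-4)·(-18) + 4·8 + 3·7 = 72 + 32 + 21 = 125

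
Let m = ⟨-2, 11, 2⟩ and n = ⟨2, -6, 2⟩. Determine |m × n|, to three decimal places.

36.332

i: 11·2 - 2·(-6) = 22 - (-12) = 34
j: 2·2 - (-2)·2 = 4 - (-4) = 8
k: (-2)·(-6) - 11·2 = 12 - 22 = -10
m × n = (34, 8, -10)
|m × n| = √(34² + 8² + (-10)²) = √1320 ≈ 36.3318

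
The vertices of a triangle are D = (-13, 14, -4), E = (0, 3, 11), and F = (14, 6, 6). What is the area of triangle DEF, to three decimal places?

168.058

DE = (13, -11, 15),  DF = (27, -8, 10)
i: (-11)·10 - 15·(-8) = -110 - (-120) = 10
j: 15·27 - 13·10 = 405 - 130 = 275
k: 13·(-8) - (-11)·27 = -104 - (-297) = 193
DE × DF = (10, 275, 193)
|DE × DF| = √112974 ≈ 336.1161
area = ½ · 336.1161 ≈ 168.058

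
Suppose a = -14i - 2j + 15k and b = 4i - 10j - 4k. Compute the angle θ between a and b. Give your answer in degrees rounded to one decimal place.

a · b = (-14)·4 + (-2)·(-10) + 15·(-4) = -56 + 20 - 60 = -96
|a|² = 196 + 4 + 225 = 425,  |a| = √425 ≈ 20.615528
|b|² = 16 + 100 + 16 = 132,  |b| = √132 ≈ 11.489125
cos θ = -96 / (20.615528 · 11.489125) ≈ -0.40531
θ = arccos(-0.40531) ≈ 113.9°

113.9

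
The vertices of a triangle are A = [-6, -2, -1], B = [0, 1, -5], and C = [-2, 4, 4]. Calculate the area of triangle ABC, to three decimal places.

32.454

AB = (6, 3, -4),  AC = (4, 6, 5)
i: 3·5 - (-4)·6 = 15 - (-24) = 39
j: (-4)·4 - 6·5 = -16 - 30 = -46
k: 6·6 - 3·4 = 36 - 12 = 24
AB × AC = (39, -46, 24)
|AB × AC| = √4213 ≈ 64.9076
area = ½ · 64.9076 ≈ 32.454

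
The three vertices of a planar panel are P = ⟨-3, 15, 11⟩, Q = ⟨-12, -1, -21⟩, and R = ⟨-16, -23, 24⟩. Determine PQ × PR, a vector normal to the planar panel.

(-1424, 533, 134)

PQ = (-9, -16, -32)
PR = (-13, -38, 13)
i: (-16)·13 - (-32)·(-38) = -208 - 1216 = -1424
j: (-32)·(-13) - (-9)·13 = 416 - (-117) = 533
k: (-9)·(-38) - (-16)·(-13) = 342 - 208 = 134
PQ × PR = (-1424, 533, 134)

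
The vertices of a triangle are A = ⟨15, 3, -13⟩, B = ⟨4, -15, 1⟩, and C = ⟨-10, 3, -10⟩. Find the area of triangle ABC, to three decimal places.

AB = (-11, -18, 14),  AC = (-25, 0, 3)
i: (-18)·3 - 14·0 = -54 - 0 = -54
j: 14·(-25) - (-11)·3 = -350 - (-33) = -317
k: (-11)·0 - (-18)·(-25) = 0 - 450 = -450
AB × AC = (-54, -317, -450)
|AB × AC| = √305905 ≈ 553.0868
area = ½ · 553.0868 ≈ 276.543

276.543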